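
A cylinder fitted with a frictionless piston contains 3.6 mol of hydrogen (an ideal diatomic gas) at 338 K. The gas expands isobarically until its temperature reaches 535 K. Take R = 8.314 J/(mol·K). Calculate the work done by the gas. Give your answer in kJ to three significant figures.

Isobaric: W = P ΔV = nR ΔT.
W = (3.6)(8.314)(535 − 338) = 5896 J.

W ≈ 5.90 kJ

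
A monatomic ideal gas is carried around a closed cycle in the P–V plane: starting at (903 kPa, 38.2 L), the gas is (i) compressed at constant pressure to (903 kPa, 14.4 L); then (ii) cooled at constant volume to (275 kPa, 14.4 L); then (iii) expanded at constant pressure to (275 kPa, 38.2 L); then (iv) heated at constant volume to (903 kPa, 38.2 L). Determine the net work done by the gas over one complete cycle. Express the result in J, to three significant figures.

W_net ≈ -14900 J

Constant-volume legs do no work.
W(i) = (903)(14.4 − 38.2) = -21491 J; W(iii) = (275)(38.2 − 14.4) = 6545 J.
W_net = -21491 + 6545 = -14946 J (the counter-clockwise enclosed area).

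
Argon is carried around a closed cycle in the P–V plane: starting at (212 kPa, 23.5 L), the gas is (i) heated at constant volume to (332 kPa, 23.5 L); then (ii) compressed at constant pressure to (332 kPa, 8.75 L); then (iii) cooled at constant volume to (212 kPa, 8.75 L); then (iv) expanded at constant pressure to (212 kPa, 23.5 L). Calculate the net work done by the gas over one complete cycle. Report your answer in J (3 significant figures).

W_net ≈ -1770 J

Constant-volume legs do no work.
W(ii) = (332)(8.75 − 23.5) = -4897 J; W(iv) = (212)(23.5 − 8.75) = 3127 J.
W_net = -4897 + 3127 = -1770 J (the counter-clockwise enclosed area).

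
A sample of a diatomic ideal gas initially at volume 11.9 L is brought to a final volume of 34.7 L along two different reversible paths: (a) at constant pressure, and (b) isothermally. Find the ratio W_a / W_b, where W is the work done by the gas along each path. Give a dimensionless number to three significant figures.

W_a / W_b ≈ 1.79

Path (a) isobaric: W = P₁(V₂ − V₁) → W_a/(P₁V₁) = 1.916.
Path (b) isothermal: W = P₁V₁ ln(V₂/V₁) → W_b/(P₁V₁) = 1.07.
W_a / W_b = 1.916 / 1.07 = 1.79.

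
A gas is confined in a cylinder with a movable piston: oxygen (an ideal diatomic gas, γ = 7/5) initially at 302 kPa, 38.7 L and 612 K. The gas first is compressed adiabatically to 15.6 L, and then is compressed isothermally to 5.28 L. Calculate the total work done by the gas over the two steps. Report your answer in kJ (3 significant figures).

Step 1 (adiabatic): W = (P₁V₁ − P₂V₂)/(γ−1) = (11687 − 16809)/0.4 = -12805 J.
After step 1: P = 1078 kPa, V = 15.6 L, T = 880.2 K.
Step 2 (isothermal): W = P₁V₁ ln(V₂/V₁) = (16809) ln(5.28/15.6) = -18210 J.
W_total = -12805 − 18210 = -31015 J.

W_total ≈ -31.0 kJ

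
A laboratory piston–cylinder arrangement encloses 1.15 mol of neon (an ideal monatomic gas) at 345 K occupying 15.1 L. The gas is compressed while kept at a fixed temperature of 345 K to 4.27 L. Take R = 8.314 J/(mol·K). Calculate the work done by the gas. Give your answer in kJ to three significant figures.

Isothermal: W = nRT ln(V₂/V₁).
W = (1.15)(8.314)(345) × ln(4.27/15.1)
  = 3299 × -1.263
W_by_gas = -4166 J.

W ≈ -4.17 kJ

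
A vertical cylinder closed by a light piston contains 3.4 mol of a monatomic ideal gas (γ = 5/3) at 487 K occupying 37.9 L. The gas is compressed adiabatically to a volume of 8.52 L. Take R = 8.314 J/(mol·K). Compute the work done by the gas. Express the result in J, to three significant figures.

W ≈ -35200 J

Adiabatic: TV^(γ−1) = const with γ = 5/3.
T₂ = T₁ (V₁/V₂)^(γ−1) = 487 × (37.9/8.52)^0.667 = 487 × 2.705 = 1317 K.
W_by = nCᵥ(T₁ − T₂) = (3.4)(12.47)(487 − 1317) = -35203 J.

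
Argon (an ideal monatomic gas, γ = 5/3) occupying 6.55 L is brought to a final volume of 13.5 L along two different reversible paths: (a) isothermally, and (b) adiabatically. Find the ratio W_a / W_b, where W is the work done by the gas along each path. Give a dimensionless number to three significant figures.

W_a / W_b ≈ 1.26

Path (a) isothermal: W = P₁V₁ ln(V₂/V₁) → W_a/(P₁V₁) = 0.7232.
Path (b) adiabatic: W = P₁V₁(1 − (V₁/V₂)^(γ−1))/(γ−1) → W_b/(P₁V₁) = 0.5738.
W_a / W_b = 0.7232 / 0.5738 = 1.26.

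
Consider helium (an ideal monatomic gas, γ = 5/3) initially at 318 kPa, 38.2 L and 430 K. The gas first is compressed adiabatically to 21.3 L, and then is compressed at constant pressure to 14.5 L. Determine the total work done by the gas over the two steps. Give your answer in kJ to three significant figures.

Step 1 (adiabatic): W = (P₁V₁ − P₂V₂)/(γ−1) = (12148 − 17931)/0.667 = -8676 J.
After step 1: P = 841.8 kPa, V = 21.3 L, T = 634.7 K.
Step 2 (isobaric): W = PΔV = (841.8 kPa)(14.5 − 21.3 L) = -5725 J.
W_total = -8676 − 5725 = -14400 J.

W_total ≈ -14.4 kJ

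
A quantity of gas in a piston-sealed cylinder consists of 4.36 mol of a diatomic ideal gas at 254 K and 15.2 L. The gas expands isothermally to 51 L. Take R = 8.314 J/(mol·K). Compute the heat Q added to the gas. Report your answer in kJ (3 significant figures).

Isothermal ⇒ ΔU = 0, so Q = W = nRT ln(V₂/V₁).
Q = (4.36)(8.314)(254) ln(51/15.2) = 9207 × 1.211 = 11146 J.

Q ≈ 11.1 kJ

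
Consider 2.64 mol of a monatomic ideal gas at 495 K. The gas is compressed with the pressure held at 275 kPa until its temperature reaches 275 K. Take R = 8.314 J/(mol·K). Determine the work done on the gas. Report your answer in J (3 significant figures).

Isobaric: W = P ΔV = nR ΔT.
W = (2.64)(8.314)(275 − 495) = -4829 J.
Work on gas = −W_by = 4829 J.

W ≈ 4830 J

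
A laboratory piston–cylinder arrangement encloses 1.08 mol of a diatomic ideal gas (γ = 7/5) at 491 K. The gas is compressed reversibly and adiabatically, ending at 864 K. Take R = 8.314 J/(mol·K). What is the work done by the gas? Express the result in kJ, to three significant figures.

Adiabatic ⇒ Q = 0, so W_by = −ΔU = nCᵥ(T₁ − T₂).
Cᵥ = 5R/2 = 20.79 J/(mol·K).
W = (1.08)(20.79)(491 − 864) = -8373 J.

W ≈ -8.37 kJ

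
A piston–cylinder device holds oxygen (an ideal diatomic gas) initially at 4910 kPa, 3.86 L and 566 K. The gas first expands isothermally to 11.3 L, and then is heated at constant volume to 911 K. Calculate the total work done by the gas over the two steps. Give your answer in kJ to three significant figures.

W_total ≈ 20.4 kJ

Step 1 (isothermal): W = P₁V₁ ln(V₂/V₁) = (18953) ln(11.3/3.86) = 20358 J.
Step 2 (isochoric): W = 0 (constant volume).
W_total = 20358 + 0 = 20358 J.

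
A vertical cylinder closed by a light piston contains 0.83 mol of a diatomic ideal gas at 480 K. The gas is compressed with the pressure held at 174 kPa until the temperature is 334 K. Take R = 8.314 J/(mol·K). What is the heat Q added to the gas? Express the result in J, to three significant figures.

Q ≈ -3530 J

Isobaric: W = nRΔT = (0.83)(8.314)(-146) = -1007 J.
ΔU = nCᵥΔT with Cᵥ = 5R/2: ΔU = (0.83)(20.79)(-146) = -2519 J.
Q = ΔU + W = -2519 − 1007 = -3526 J.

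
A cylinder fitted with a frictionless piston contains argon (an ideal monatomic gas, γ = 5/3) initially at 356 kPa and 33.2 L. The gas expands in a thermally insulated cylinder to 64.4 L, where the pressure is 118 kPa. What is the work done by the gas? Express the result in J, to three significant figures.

Adiabatic: W = (P₁V₁ − P₂V₂)/(γ − 1) with γ = 5/3.
P₁V₁ = 11819 J, P₂V₂ = 7599 J.
W = (11819 − 7599) / 0.6667 = 6330 J.

W ≈ 6330 J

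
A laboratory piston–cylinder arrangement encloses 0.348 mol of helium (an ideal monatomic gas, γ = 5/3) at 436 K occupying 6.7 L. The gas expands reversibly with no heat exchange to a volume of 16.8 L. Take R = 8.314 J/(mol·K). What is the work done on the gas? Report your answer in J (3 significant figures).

W ≈ -867 J

Adiabatic: TV^(γ−1) = const with γ = 5/3.
T₂ = T₁ (V₁/V₂)^(γ−1) = 436 × (6.7/16.8)^0.667 = 436 × 0.5418 = 236.2 K.
W_by = nCᵥ(T₁ − T₂) = (0.348)(12.47)(436 − 236.2) = 867 J.
Work on gas = −W_by = -867 J.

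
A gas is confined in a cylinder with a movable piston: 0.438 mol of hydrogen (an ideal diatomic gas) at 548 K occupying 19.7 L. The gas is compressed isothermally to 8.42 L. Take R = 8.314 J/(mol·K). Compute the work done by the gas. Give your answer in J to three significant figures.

Isothermal: W = nRT ln(V₂/V₁).
W = (0.438)(8.314)(548) × ln(8.42/19.7)
  = 1996 × -0.85
W_by_gas = -1696 J.

W ≈ -1700 J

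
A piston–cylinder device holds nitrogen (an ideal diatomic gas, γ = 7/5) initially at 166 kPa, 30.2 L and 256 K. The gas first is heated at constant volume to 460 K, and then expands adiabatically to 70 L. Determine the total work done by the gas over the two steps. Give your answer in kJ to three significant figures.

W_total ≈ 6.43 kJ

Step 1 (isochoric): W = 0 (constant volume).
After step 1: P = 298.3 kPa (V unchanged).
Step 2 (adiabatic): W = (P₁V₁ − P₂V₂)/(γ−1) = (9008 − 6436)/0.4 = 6431 J.
W_total = 0 + 6431 = 6431 J.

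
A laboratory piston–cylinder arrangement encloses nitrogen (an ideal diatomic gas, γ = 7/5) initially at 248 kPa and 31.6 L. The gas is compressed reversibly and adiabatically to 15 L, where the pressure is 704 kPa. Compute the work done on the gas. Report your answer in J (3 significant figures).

W ≈ 6810 J

Adiabatic: W = (P₁V₁ − P₂V₂)/(γ − 1) with γ = 7/5.
P₁V₁ = 7837 J, P₂V₂ = 10560 J.
W = (7837 − 10560) / 0.4 = -6808 J.
Work on gas = −W_by = 6808 J.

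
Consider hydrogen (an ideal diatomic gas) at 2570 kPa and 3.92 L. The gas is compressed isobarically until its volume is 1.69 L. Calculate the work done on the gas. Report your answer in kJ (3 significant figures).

W ≈ 5.73 kJ

Isobaric: W = P ΔV.
W = (2570 kPa)(1.69 − 3.92 L) = (2570)(-2.23) = -5731 J.
Work on gas = −W_by = 5731 J.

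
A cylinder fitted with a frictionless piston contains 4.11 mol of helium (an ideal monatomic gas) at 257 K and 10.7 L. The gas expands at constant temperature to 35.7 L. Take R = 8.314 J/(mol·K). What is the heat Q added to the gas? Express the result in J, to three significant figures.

Isothermal ⇒ ΔU = 0, so Q = W = nRT ln(V₂/V₁).
Q = (4.11)(8.314)(257) ln(35.7/10.7) = 8782 × 1.205 = 10581 J.

Q ≈ 10600 J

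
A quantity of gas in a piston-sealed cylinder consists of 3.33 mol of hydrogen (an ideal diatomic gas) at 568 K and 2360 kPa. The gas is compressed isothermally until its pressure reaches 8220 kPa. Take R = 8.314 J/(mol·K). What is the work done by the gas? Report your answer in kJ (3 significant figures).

Isothermal process: W = nRT ln(V₂/V₁) = nRT ln(P₁/P₂).
W = (3.33)(8.314)(568) × ln(2360/8220)
  = 15725 × ln(0.2871) = 15725 × -1.248
W_by_gas = -19624 J.

W ≈ -19.6 kJ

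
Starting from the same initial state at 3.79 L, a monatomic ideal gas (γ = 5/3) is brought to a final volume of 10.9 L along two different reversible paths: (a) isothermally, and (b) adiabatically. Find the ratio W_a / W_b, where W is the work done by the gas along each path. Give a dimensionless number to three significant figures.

W_a / W_b ≈ 1.39

Path (a) isothermal: W = P₁V₁ ln(V₂/V₁) → W_a/(P₁V₁) = 1.056.
Path (b) adiabatic: W = P₁V₁(1 − (V₁/V₂)^(γ−1))/(γ−1) → W_b/(P₁V₁) = 0.7583.
W_a / W_b = 1.056 / 0.7583 = 1.393.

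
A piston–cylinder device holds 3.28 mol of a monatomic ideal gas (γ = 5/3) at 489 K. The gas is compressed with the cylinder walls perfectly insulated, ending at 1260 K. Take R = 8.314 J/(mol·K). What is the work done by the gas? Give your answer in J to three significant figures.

Adiabatic ⇒ Q = 0, so W_by = −ΔU = nCᵥ(T₁ − T₂).
Cᵥ = 3R/2 = 12.47 J/(mol·K).
W = (3.28)(12.47)(489 − 1260) = -31538 J.

W ≈ -31500 J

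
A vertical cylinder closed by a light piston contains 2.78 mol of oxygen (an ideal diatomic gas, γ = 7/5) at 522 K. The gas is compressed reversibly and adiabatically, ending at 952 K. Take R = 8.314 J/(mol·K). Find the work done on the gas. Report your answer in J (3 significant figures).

W ≈ 24800 J

Adiabatic ⇒ Q = 0, so W_by = −ΔU = nCᵥ(T₁ − T₂).
Cᵥ = 5R/2 = 20.79 J/(mol·K).
W = (2.78)(20.79)(522 − 952) = -24846 J.
Work on gas = −W_by = 24846 J.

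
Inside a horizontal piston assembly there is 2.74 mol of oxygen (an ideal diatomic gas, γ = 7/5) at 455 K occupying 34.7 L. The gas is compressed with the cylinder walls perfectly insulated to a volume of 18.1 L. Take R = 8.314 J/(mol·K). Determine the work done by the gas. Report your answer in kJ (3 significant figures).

Adiabatic: TV^(γ−1) = const with γ = 7/5.
T₂ = T₁ (V₁/V₂)^(γ−1) = 455 × (34.7/18.1)^0.4 = 455 × 1.297 = 590.3 K.
W_by = nCᵥ(T₁ − T₂) = (2.74)(20.79)(455 − 590.3) = -7705 J.

W ≈ -7.71 kJ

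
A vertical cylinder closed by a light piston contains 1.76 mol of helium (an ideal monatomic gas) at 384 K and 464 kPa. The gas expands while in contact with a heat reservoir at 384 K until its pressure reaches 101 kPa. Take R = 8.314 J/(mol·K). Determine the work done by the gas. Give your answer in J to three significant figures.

Isothermal process: W = nRT ln(V₂/V₁) = nRT ln(P₁/P₂).
W = (1.76)(8.314)(384) × ln(464/101)
  = 5619 × ln(4.594) = 5619 × 1.525
W_by_gas = 8568 J.

W ≈ 8570 J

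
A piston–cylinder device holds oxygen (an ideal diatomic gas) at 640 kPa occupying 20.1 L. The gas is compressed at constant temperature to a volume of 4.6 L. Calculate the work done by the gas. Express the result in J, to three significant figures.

W ≈ -19000 J

Isothermal: W = nRT ln(V₂/V₁) = P₁V₁ ln(V₂/V₁).
P₁V₁ = (640 kPa)(20.1 L) = 12864 J.
W = 12864 × ln(4.6/20.1) = 12864 × -1.475
W_by_gas = -18970 J.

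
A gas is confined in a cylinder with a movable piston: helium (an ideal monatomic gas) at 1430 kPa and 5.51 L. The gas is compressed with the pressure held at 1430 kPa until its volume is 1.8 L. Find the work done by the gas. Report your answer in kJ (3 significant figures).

W ≈ -5.31 kJ

Isobaric: W = P ΔV.
W = (1430 kPa)(1.8 − 5.51 L) = (1430)(-3.71) = -5305 J.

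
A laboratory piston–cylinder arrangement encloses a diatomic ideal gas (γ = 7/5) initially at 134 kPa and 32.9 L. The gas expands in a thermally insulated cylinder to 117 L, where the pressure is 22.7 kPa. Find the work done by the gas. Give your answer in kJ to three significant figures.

W ≈ 4.38 kJ

Adiabatic: W = (P₁V₁ − P₂V₂)/(γ − 1) with γ = 7/5.
P₁V₁ = 4409 J, P₂V₂ = 2656 J.
W = (4409 − 2656) / 0.4 = 4382 J.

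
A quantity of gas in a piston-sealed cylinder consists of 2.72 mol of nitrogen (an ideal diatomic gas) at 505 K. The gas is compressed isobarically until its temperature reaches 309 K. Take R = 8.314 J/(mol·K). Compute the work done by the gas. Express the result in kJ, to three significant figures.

Isobaric: W = P ΔV = nR ΔT.
W = (2.72)(8.314)(309 − 505) = -4432 J.

W ≈ -4.43 kJ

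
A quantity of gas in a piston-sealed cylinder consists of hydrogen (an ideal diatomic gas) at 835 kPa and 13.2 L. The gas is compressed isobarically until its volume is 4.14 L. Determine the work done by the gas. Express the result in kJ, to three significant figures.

W ≈ -7.57 kJ

Isobaric: W = P ΔV.
W = (835 kPa)(4.14 − 13.2 L) = (835)(-9.06) = -7565 J.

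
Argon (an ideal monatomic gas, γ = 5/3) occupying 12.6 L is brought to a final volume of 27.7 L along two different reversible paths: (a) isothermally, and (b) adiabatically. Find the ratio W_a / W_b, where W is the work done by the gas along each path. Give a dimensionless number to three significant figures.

Path (a) isothermal: W = P₁V₁ ln(V₂/V₁) → W_a/(P₁V₁) = 0.7877.
Path (b) adiabatic: W = P₁V₁(1 − (V₁/V₂)^(γ−1))/(γ−1) → W_b/(P₁V₁) = 0.6128.
W_a / W_b = 0.7877 / 0.6128 = 1.285.

W_a / W_b ≈ 1.29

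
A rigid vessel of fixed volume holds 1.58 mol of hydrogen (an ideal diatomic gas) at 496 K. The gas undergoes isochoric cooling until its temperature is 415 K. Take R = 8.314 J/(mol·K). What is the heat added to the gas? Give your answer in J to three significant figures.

Constant volume ⇒ W = 0, so Q = ΔU = nCᵥΔT with Cᵥ = 5R/2 = 20.79 J/(mol·K).
ΔU = (1.58)(20.79)(415 − 496) = -2660 J.

Q ≈ -2660 J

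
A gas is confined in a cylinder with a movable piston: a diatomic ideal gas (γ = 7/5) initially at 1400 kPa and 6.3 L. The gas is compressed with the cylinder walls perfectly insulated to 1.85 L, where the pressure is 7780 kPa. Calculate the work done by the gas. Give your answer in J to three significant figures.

W ≈ -13900 J

Adiabatic: W = (P₁V₁ − P₂V₂)/(γ − 1) with γ = 7/5.
P₁V₁ = 8820 J, P₂V₂ = 14393 J.
W = (8820 − 14393) / 0.4 = -13933 J.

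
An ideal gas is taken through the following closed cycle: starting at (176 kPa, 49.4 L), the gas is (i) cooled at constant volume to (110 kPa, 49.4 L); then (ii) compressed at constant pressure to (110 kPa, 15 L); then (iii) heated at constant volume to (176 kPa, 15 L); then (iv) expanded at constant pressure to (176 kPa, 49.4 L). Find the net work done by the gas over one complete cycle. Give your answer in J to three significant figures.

W_net ≈ 2270 J

Constant-volume legs do no work.
W(ii) = (110)(15 − 49.4) = -3784 J; W(iv) = (176)(49.4 − 15) = 6054 J.
W_net = -3784 + 6054 = 2270 J (the clockwise enclosed area).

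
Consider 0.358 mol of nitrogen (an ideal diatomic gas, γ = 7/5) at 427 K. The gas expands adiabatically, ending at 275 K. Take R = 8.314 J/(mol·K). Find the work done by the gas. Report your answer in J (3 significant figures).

Adiabatic ⇒ Q = 0, so W_by = −ΔU = nCᵥ(T₁ − T₂).
Cᵥ = 5R/2 = 20.79 J/(mol·K).
W = (0.358)(20.79)(427 − 275) = 1131 J.

W ≈ 1130 J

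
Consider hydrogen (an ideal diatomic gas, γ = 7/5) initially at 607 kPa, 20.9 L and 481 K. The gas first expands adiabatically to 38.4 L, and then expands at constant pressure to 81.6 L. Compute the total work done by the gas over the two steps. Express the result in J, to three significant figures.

W_total ≈ 18000 J

Step 1 (adiabatic): W = (P₁V₁ − P₂V₂)/(γ−1) = (12686 − 9946)/0.4 = 6850 J.
After step 1: P = 259 kPa, V = 38.4 L, T = 377.1 K.
Step 2 (isobaric): W = PΔV = (259 kPa)(81.6 − 38.4 L) = 11190 J.
W_total = 6850 + 11190 = 18040 J.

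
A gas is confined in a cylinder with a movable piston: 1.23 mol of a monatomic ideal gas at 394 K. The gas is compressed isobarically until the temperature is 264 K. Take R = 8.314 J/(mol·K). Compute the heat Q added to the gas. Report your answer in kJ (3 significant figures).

Isobaric: W = nRΔT = (1.23)(8.314)(-130) = -1329 J.
ΔU = nCᵥΔT with Cᵥ = 3R/2: ΔU = (1.23)(12.47)(-130) = -1994 J.
Q = ΔU + W = -1994 − 1329 = -3324 J.

Q ≈ -3.32 kJ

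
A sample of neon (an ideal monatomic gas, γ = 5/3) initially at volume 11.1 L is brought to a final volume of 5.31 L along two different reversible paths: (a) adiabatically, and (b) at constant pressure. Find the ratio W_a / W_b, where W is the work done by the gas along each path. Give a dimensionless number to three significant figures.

Path (a) adiabatic: W = P₁V₁(1 − (V₁/V₂)^(γ−1))/(γ−1) → W_a/(P₁V₁) = -0.9523.
Path (b) isobaric: W = P₁(V₂ − V₁) → W_b/(P₁V₁) = -0.5216.
W_a / W_b = -0.9523 / -0.5216 = 1.826.

W_a / W_b ≈ 1.83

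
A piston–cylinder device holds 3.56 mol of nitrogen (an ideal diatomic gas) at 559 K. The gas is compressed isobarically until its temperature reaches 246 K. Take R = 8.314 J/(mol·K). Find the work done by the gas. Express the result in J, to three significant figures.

Isobaric: W = P ΔV = nR ΔT.
W = (3.56)(8.314)(246 − 559) = -9264 J.

W ≈ -9260 J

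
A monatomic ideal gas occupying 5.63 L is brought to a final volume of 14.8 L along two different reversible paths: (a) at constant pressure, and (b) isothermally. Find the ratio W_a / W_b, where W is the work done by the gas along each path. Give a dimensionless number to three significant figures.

Path (a) isobaric: W = P₁(V₂ − V₁) → W_a/(P₁V₁) = 1.629.
Path (b) isothermal: W = P₁V₁ ln(V₂/V₁) → W_b/(P₁V₁) = 0.9665.
W_a / W_b = 1.629 / 0.9665 = 1.685.

W_a / W_b ≈ 1.69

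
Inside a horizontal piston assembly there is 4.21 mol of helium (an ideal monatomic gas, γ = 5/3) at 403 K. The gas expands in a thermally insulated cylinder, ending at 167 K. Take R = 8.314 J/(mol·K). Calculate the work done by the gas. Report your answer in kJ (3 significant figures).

W ≈ 12.4 kJ

Adiabatic ⇒ Q = 0, so W_by = −ΔU = nCᵥ(T₁ − T₂).
Cᵥ = 3R/2 = 12.47 J/(mol·K).
W = (4.21)(12.47)(403 − 167) = 12391 J.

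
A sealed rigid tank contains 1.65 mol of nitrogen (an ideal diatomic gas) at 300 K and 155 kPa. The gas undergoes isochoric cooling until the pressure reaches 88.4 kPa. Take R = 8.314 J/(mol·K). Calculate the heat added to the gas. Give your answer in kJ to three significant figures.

Q ≈ -4.42 kJ

Constant volume ⇒ W = 0, so Q = ΔU = nCᵥΔT with Cᵥ = 5R/2 = 20.79 J/(mol·K).
At constant V, T₂/T₁ = P₂/P₁ ⇒ ΔT = T₁(P₂/P₁ − 1) = 300·(88.4/155 − 1) = -128.9 K.
ΔU = (1.65)(20.79)(-128.9) = -4421 J.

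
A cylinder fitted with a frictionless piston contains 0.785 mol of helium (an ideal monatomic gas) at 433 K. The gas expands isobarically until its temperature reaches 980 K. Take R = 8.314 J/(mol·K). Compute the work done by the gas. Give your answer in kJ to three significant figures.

Isobaric: W = P ΔV = nR ΔT.
W = (0.785)(8.314)(980 − 433) = 3570 J.

W ≈ 3.57 kJ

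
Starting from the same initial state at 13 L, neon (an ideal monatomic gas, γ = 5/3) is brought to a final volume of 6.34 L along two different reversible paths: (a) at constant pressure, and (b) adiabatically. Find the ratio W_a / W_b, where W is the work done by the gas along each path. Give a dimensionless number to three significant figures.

W_a / W_b ≈ 0.556

Path (a) isobaric: W = P₁(V₂ − V₁) → W_a/(P₁V₁) = -0.5123.
Path (b) adiabatic: W = P₁V₁(1 − (V₁/V₂)^(γ−1))/(γ−1) → W_b/(P₁V₁) = -0.921.
W_a / W_b = -0.5123 / -0.921 = 0.5563.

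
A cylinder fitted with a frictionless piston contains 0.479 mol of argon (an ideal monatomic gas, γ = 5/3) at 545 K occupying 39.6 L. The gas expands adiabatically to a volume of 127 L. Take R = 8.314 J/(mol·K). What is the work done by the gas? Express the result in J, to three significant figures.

Adiabatic: TV^(γ−1) = const with γ = 5/3.
T₂ = T₁ (V₁/V₂)^(γ−1) = 545 × (39.6/127)^0.667 = 545 × 0.4598 = 250.6 K.
W_by = nCᵥ(T₁ − T₂) = (0.479)(12.47)(545 − 250.6) = 1759 J.

W ≈ 1760 J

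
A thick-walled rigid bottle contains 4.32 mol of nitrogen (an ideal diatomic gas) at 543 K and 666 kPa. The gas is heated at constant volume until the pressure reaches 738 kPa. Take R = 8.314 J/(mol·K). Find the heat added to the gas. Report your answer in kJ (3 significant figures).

Q ≈ 5.27 kJ

Constant volume ⇒ W = 0, so Q = ΔU = nCᵥΔT with Cᵥ = 5R/2 = 20.79 J/(mol·K).
At constant V, T₂/T₁ = P₂/P₁ ⇒ ΔT = T₁(P₂/P₁ − 1) = 543·(738/666 − 1) = 58.7 K.
ΔU = (4.32)(20.79)(58.7) = 5271 J.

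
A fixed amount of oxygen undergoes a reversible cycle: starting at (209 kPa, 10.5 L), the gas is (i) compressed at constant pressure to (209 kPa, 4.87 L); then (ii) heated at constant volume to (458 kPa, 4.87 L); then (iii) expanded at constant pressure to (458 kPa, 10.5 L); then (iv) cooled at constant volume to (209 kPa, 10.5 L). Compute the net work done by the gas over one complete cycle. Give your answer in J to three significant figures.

Constant-volume legs do no work.
W(i) = (209)(4.87 − 10.5) = -1177 J; W(iii) = (458)(10.5 − 4.87) = 2579 J.
W_net = -1177 + 2579 = 1402 J (the clockwise enclosed area).

W_net ≈ 1400 J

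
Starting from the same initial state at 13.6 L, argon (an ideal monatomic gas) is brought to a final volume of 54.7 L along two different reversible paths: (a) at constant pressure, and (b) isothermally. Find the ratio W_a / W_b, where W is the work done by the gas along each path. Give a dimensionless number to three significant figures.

Path (a) isobaric: W = P₁(V₂ − V₁) → W_a/(P₁V₁) = 3.022.
Path (b) isothermal: W = P₁V₁ ln(V₂/V₁) → W_b/(P₁V₁) = 1.392.
W_a / W_b = 3.022 / 1.392 = 2.171.

W_a / W_b ≈ 2.17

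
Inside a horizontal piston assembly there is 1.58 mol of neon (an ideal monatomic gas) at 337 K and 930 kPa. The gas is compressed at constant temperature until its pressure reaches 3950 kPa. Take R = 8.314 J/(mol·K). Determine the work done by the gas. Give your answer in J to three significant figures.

W ≈ -6400 J

Isothermal process: W = nRT ln(V₂/V₁) = nRT ln(P₁/P₂).
W = (1.58)(8.314)(337) × ln(930/3950)
  = 4427 × ln(0.2354) = 4427 × -1.446
W_by_gas = -6403 J.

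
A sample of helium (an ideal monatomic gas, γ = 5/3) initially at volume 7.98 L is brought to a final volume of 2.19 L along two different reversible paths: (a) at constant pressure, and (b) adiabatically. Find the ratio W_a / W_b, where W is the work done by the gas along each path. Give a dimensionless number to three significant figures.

Path (a) isobaric: W = P₁(V₂ − V₁) → W_a/(P₁V₁) = -0.7256.
Path (b) adiabatic: W = P₁V₁(1 − (V₁/V₂)^(γ−1))/(γ−1) → W_b/(P₁V₁) = -2.052.
W_a / W_b = -0.7256 / -2.052 = 0.3536.

W_a / W_b ≈ 0.354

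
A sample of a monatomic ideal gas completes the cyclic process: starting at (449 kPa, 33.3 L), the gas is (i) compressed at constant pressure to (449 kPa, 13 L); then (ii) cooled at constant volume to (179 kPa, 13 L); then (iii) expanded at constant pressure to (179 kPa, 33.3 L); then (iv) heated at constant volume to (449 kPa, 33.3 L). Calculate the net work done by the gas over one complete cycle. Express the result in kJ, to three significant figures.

W_net ≈ -5.48 kJ

Constant-volume legs do no work.
W(i) = (449)(13 − 33.3) = -9115 J; W(iii) = (179)(33.3 − 13) = 3634 J.
W_net = -9115 + 3634 = -5481 J (the counter-clockwise enclosed area).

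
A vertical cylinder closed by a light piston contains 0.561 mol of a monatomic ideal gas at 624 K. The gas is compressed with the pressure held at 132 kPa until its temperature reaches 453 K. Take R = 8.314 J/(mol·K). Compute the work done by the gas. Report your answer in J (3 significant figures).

W ≈ -798 J

Isobaric: W = P ΔV = nR ΔT.
W = (0.561)(8.314)(453 − 624) = -797.6 J.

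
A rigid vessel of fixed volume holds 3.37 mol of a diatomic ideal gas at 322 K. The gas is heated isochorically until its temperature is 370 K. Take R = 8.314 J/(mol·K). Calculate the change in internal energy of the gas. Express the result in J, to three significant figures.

Constant volume ⇒ W = 0, so Q = ΔU = nCᵥΔT with Cᵥ = 5R/2 = 20.79 J/(mol·K).
ΔU = (3.37)(20.79)(370 − 322) = 3362 J.

ΔU ≈ 3360 J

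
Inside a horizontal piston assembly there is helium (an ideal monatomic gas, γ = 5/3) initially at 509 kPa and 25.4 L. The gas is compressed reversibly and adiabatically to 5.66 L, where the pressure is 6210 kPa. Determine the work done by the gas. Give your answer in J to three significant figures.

Adiabatic: W = (P₁V₁ − P₂V₂)/(γ − 1) with γ = 5/3.
P₁V₁ = 12929 J, P₂V₂ = 35149 J.
W = (12929 − 35149) / 0.6667 = -33330 J.

W ≈ -33300 J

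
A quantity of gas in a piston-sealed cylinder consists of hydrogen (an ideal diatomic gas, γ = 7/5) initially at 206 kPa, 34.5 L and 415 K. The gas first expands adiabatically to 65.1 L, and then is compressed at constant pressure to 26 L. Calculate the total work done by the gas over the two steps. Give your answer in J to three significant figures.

Step 1 (adiabatic): W = (P₁V₁ − P₂V₂)/(γ−1) = (7107 − 5513)/0.4 = 3985 J.
After step 1: P = 84.68 kPa, V = 65.1 L, T = 321.9 K.
Step 2 (isobaric): W = PΔV = (84.68 kPa)(26 − 65.1 L) = -3311 J.
W_total = 3985 − 3311 = 674.1 J.

W_total ≈ 674 J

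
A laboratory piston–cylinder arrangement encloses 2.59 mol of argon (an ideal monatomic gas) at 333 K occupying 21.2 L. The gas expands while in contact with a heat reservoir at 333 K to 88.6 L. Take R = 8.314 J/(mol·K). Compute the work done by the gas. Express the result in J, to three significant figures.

Isothermal: W = nRT ln(V₂/V₁).
W = (2.59)(8.314)(333) × ln(88.6/21.2)
  = 7171 × 1.43
W_by_gas = 10255 J.

W ≈ 10300 J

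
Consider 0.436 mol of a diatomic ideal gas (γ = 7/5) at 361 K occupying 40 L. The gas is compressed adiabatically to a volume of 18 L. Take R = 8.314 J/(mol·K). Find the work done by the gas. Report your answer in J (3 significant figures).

W ≈ -1230 J

Adiabatic: TV^(γ−1) = const with γ = 7/5.
T₂ = T₁ (V₁/V₂)^(γ−1) = 361 × (40/18)^0.4 = 361 × 1.376 = 496.8 K.
W_by = nCᵥ(T₁ − T₂) = (0.436)(20.79)(361 − 496.8) = -1231 J.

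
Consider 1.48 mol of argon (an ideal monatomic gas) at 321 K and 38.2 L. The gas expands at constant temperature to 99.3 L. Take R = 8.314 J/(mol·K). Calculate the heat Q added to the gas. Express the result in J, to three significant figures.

Isothermal ⇒ ΔU = 0, so Q = W = nRT ln(V₂/V₁).
Q = (1.48)(8.314)(321) ln(99.3/38.2) = 3950 × 0.9553 = 3773 J.

Q ≈ 3770 J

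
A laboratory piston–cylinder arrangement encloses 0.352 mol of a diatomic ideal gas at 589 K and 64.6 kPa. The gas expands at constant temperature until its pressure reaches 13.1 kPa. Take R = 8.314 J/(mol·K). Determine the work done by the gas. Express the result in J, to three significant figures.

W ≈ 2750 J

Isothermal process: W = nRT ln(V₂/V₁) = nRT ln(P₁/P₂).
W = (0.352)(8.314)(589) × ln(64.6/13.1)
  = 1724 × ln(4.931) = 1724 × 1.596
W_by_gas = 2750 J.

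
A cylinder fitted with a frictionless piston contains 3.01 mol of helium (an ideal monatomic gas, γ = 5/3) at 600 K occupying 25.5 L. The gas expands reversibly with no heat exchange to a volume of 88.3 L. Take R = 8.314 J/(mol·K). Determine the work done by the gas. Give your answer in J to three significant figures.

W ≈ 12700 J

Adiabatic: TV^(γ−1) = const with γ = 5/3.
T₂ = T₁ (V₁/V₂)^(γ−1) = 600 × (25.5/88.3)^0.667 = 600 × 0.4369 = 262.1 K.
W_by = nCᵥ(T₁ − T₂) = (3.01)(12.47)(600 − 262.1) = 12682 J.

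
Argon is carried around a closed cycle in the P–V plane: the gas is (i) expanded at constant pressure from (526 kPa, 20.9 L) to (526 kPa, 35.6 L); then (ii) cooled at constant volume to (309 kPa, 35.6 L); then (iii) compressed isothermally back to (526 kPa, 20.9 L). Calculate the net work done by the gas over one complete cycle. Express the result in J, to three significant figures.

W_net ≈ 1870 J

Leg (i): W = PΔV = (526)(35.6 − 20.9) = 7732 J.
Leg (ii): W = 0.
Leg (iii): W = PᵢVᵢ ln(V_f/Vᵢ) = (11000) ln(20.9/35.6) = -5859 J.
W_net = 7732 − 5859 = 1873 J.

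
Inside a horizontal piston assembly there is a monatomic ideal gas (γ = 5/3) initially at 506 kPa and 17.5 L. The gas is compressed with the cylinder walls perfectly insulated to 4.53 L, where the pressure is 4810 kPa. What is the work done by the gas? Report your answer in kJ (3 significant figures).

W ≈ -19.4 kJ

Adiabatic: W = (P₁V₁ − P₂V₂)/(γ − 1) with γ = 5/3.
P₁V₁ = 8855 J, P₂V₂ = 21789 J.
W = (8855 − 21789) / 0.6667 = -19401 J.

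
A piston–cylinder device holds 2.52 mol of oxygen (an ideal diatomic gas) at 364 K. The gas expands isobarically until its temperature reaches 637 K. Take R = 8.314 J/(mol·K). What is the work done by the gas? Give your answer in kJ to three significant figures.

Isobaric: W = P ΔV = nR ΔT.
W = (2.52)(8.314)(637 − 364) = 5720 J.

W ≈ 5.72 kJ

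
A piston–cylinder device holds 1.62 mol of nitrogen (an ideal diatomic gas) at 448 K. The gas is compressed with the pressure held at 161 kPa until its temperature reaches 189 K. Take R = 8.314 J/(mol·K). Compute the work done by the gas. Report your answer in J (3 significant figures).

W ≈ -3490 J

Isobaric: W = P ΔV = nR ΔT.
W = (1.62)(8.314)(189 − 448) = -3488 J.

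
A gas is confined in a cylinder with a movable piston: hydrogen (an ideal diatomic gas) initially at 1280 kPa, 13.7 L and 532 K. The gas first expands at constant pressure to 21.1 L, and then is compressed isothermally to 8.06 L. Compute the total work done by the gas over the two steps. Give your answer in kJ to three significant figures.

Step 1 (isobaric): W = PΔV = (1280 kPa)(21.1 − 13.7 L) = 9472 J.
After step 1: P = 1280 kPa, V = 21.1 L, T = 819.4 K.
Step 2 (isothermal): W = P₁V₁ ln(V₂/V₁) = (27008) ln(8.06/21.1) = -25991 J.
W_total = 9472 − 25991 = -16519 J.

W_total ≈ -16.5 kJ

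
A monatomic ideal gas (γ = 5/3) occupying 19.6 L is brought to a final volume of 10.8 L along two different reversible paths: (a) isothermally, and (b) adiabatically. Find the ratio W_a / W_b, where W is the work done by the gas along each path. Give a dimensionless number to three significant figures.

W_a / W_b ≈ 0.814

Path (a) isothermal: W = P₁V₁ ln(V₂/V₁) → W_a/(P₁V₁) = -0.596.
Path (b) adiabatic: W = P₁V₁(1 − (V₁/V₂)^(γ−1))/(γ−1) → W_b/(P₁V₁) = -0.7318.
W_a / W_b = -0.596 / -0.7318 = 0.8145.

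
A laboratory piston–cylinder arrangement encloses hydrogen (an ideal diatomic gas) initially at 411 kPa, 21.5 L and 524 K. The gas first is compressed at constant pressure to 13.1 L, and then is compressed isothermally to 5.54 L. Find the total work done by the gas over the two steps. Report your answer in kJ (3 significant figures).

Step 1 (isobaric): W = PΔV = (411 kPa)(13.1 − 21.5 L) = -3452 J.
After step 1: P = 411 kPa, V = 13.1 L, T = 319.3 K.
Step 2 (isothermal): W = P₁V₁ ln(V₂/V₁) = (5384) ln(5.54/13.1) = -4634 J.
W_total = -3452 − 4634 = -8086 J.

W_total ≈ -8.09 kJ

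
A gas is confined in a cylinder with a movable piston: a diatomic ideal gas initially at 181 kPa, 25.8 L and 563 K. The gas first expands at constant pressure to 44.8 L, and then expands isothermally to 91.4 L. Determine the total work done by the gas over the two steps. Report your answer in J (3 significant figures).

Step 1 (isobaric): W = PΔV = (181 kPa)(44.8 − 25.8 L) = 3439 J.
After step 1: P = 181 kPa, V = 44.8 L, T = 977.6 K.
Step 2 (isothermal): W = P₁V₁ ln(V₂/V₁) = (8109) ln(91.4/44.8) = 5782 J.
W_total = 3439 + 5782 = 9221 J.

W_total ≈ 9220 J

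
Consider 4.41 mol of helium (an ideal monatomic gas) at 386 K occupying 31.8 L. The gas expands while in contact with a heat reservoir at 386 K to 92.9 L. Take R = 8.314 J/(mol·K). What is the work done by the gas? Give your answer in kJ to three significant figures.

W ≈ 15.2 kJ

Isothermal: W = nRT ln(V₂/V₁).
W = (4.41)(8.314)(386) × ln(92.9/31.8)
  = 14153 × 1.072
W_by_gas = 15172 J.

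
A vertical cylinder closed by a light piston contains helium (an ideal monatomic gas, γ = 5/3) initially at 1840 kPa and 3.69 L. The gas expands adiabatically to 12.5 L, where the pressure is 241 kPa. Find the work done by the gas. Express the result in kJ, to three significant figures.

W ≈ 5.67 kJ

Adiabatic: W = (P₁V₁ − P₂V₂)/(γ − 1) with γ = 5/3.
P₁V₁ = 6790 J, P₂V₂ = 3012 J.
W = (6790 − 3012) / 0.6667 = 5666 J.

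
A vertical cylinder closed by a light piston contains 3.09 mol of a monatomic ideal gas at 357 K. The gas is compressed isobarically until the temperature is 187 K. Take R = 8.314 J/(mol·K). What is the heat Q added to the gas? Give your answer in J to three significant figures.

Isobaric: W = nRΔT = (3.09)(8.314)(-170) = -4367 J.
ΔU = nCᵥΔT with Cᵥ = 3R/2: ΔU = (3.09)(12.47)(-170) = -6551 J.
Q = ΔU + W = -6551 − 4367 = -10918 J.

Q ≈ -10900 J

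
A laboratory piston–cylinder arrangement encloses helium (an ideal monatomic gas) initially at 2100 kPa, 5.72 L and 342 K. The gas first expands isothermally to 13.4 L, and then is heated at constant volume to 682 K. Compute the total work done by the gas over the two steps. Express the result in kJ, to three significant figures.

W_total ≈ 10.2 kJ

Step 1 (isothermal): W = P₁V₁ ln(V₂/V₁) = (12012) ln(13.4/5.72) = 10226 J.
Step 2 (isochoric): W = 0 (constant volume).
W_total = 10226 + 0 = 10226 J.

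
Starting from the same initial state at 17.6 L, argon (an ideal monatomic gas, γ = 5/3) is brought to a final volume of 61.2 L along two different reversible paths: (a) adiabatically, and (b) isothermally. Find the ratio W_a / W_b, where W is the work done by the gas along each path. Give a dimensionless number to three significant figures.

Path (a) adiabatic: W = P₁V₁(1 − (V₁/V₂)^(γ−1))/(γ−1) → W_a/(P₁V₁) = 0.8465.
Path (b) isothermal: W = P₁V₁ ln(V₂/V₁) → W_b/(P₁V₁) = 1.246.
W_a / W_b = 0.8465 / 1.246 = 0.6792.

W_a / W_b ≈ 0.679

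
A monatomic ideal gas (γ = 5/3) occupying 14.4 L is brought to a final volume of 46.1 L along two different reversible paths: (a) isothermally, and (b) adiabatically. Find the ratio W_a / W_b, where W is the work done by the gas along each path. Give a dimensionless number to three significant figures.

Path (a) isothermal: W = P₁V₁ ln(V₂/V₁) → W_a/(P₁V₁) = 1.164.
Path (b) adiabatic: W = P₁V₁(1 − (V₁/V₂)^(γ−1))/(γ−1) → W_b/(P₁V₁) = 0.8094.
W_a / W_b = 1.164 / 0.8094 = 1.438.

W_a / W_b ≈ 1.44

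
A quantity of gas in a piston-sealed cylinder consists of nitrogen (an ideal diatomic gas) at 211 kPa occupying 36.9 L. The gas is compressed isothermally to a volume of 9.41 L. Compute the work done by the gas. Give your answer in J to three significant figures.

W ≈ -10600 J

Isothermal: W = nRT ln(V₂/V₁) = P₁V₁ ln(V₂/V₁).
P₁V₁ = (211 kPa)(36.9 L) = 7786 J.
W = 7786 × ln(9.41/36.9) = 7786 × -1.366
W_by_gas = -10639 J.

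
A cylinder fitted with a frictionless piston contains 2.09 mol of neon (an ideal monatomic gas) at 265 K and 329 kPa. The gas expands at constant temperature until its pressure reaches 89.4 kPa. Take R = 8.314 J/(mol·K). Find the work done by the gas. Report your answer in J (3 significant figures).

Isothermal process: W = nRT ln(V₂/V₁) = nRT ln(P₁/P₂).
W = (2.09)(8.314)(265) × ln(329/89.4)
  = 4605 × ln(3.68) = 4605 × 1.303
W_by_gas = 6000 J.

W ≈ 6000 J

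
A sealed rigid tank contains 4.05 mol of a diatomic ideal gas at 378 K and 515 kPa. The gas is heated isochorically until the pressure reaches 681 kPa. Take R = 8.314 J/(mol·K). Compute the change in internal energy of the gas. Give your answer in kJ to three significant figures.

ΔU ≈ 10.3 kJ

Constant volume ⇒ W = 0, so Q = ΔU = nCᵥΔT with Cᵥ = 5R/2 = 20.79 J/(mol·K).
At constant V, T₂/T₁ = P₂/P₁ ⇒ ΔT = T₁(P₂/P₁ − 1) = 378·(681/515 − 1) = 121.8 K.
ΔU = (4.05)(20.79)(121.8) = 10256 J.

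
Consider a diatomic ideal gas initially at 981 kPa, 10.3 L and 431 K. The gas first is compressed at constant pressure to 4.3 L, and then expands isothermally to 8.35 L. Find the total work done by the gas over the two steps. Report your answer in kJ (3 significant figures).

Step 1 (isobaric): W = PΔV = (981 kPa)(4.3 − 10.3 L) = -5886 J.
After step 1: P = 981 kPa, V = 4.3 L, T = 179.9 K.
Step 2 (isothermal): W = P₁V₁ ln(V₂/V₁) = (4218) ln(8.35/4.3) = 2799 J.
W_total = -5886 + 2799 = -3087 J.

W_total ≈ -3.09 kJ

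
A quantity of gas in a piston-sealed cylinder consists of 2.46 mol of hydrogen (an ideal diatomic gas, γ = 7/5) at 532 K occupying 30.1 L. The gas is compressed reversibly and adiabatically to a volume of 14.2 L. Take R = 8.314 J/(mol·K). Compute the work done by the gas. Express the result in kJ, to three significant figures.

W ≈ -9.54 kJ

Adiabatic: TV^(γ−1) = const with γ = 7/5.
T₂ = T₁ (V₁/V₂)^(γ−1) = 532 × (30.1/14.2)^0.4 = 532 × 1.351 = 718.5 K.
W_by = nCᵥ(T₁ − T₂) = (2.46)(20.79)(532 − 718.5) = -9536 J.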